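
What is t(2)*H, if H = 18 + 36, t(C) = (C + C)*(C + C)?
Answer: 864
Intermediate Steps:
t(C) = 4*C**2 (t(C) = (2*C)*(2*C) = 4*C**2)
H = 54
t(2)*H = (4*2**2)*54 = (4*4)*54 = 16*54 = 864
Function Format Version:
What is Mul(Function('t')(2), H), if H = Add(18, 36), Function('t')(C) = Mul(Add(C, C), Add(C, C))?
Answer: 864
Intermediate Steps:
Function('t')(C) = Mul(4, Pow(C, 2)) (Function('t')(C) = Mul(Mul(2, C), Mul(2, C)) = Mul(4, Pow(C, 2)))
H = 54
Mul(Function('t')(2), H) = Mul(Mul(4, Pow(2, 2)), 54) = Mul(Mul(4, 4), 54) = Mul(16, 54) = 864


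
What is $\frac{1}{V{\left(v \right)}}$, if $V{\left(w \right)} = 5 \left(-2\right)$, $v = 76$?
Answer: $- \frac{1}{10} \approx -0.1$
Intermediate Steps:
$V{\left(w \right)} = -10$
$\frac{1}{V{\left(v \right)}} = \frac{1}{-10} = - \frac{1}{10}$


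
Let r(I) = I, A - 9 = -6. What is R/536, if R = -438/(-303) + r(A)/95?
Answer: 14173/5142920 ≈ 0.0027558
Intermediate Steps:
A = 3 (A = 9 - 6 = 3)
R = 14173/9595 (R = -438/(-303) + 3/95 = -438*(-1/303) + 3*(1/95) = 146/101 + 3/95 = 14173/9595 ≈ 1.4771)
R/536 = (14173/9595)/536 = (14173/9595)*(1/536) = 14173/5142920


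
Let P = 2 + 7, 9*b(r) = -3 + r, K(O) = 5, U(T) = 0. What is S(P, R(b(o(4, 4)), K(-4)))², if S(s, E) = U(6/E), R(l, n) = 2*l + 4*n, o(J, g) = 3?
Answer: 0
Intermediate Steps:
b(r) = -⅓ + r/9 (b(r) = (-3 + r)/9 = -⅓ + r/9)
P = 9
S(s, E) = 0
S(P, R(b(o(4, 4)), K(-4)))² = 0² = 0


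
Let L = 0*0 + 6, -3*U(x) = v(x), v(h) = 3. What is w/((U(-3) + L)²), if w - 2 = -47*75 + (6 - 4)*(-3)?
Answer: -3529/25 ≈ -141.16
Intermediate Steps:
U(x) = -1 (U(x) = -⅓*3 = -1)
L = 6 (L = 0 + 6 = 6)
w = -3529 (w = 2 + (-47*75 + (6 - 4)*(-3)) = 2 + (-3525 + 2*(-3)) = 2 + (-3525 - 6) = 2 - 3531 = -3529)
w/((U(-3) + L)²) = -3529/(-1 + 6)² = -3529/(5²) = -3529/25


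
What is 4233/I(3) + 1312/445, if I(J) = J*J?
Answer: 631831/1335 ≈ 473.28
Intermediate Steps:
I(J) = J**2
4233/I(3) + 1312/445 = 4233/(3**2) + 1312/445 = 4233/9 + 1312*(1/445) = 4233*(1/9) + 1312/445 = 1411/3 + 1312/445 = 631831/1335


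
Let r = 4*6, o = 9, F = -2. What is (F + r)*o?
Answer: 198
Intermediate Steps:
r = 24
(F + r)*o = (-2 + 24)*9 = 22*9 = 198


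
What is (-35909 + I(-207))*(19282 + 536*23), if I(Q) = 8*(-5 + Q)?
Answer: -1188694050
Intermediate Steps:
I(Q) = -40 + 8*Q
(-35909 + I(-207))*(19282 + 536*23) = (-35909 + (-40 + 8*(-207)))*(19282 + 536*23) = (-35909 + (-40 - 1656))*(19282 + 12328) = (-35909 - 1696)*31610 = -37605*31610 = -1188694050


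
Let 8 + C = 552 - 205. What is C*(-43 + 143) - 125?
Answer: 33775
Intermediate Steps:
C = 339 (C = -8 + (552 - 205) = -8 + 347 = 339)
C*(-43 + 143) - 125 = 339*(-43 + 143) - 125 = 339*100 - 125 = 33900 - 125 = 33775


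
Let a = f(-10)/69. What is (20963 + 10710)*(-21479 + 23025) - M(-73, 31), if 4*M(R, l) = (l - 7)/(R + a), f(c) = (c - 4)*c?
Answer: 239788745240/4897 ≈ 4.8966e+7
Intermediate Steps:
f(c) = c*(-4 + c) (f(c) = (-4 + c)*c = c*(-4 + c))
a = 140/69 (a = -10*(-4 - 10)/69 = -10*(-14)*(1/69) = 140*(1/69) = 140/69 ≈ 2.0290)
M(R, l) = (-7 + l)/(4*(140/69 + R)) (M(R, l) = ((l - 7)/(R + 140/69))/4 = ((-7 + l)/(140/69 + R))/4 = (-7 + l)/(4*(140/69 + R)))
(20963 + 10710)*(-21479 + 23025) - M(-73, 31) = (20963 + 10710)*(-21479 + 23025) - 69*(-7 + 31)/(4*(140 + 69*(-73))) = 31673*1546 - 69*24/(4*(140 - 5037)) = 48966458 - 69*24/(4*(-4897)) = 48966458 - 69*(-1)*24/(4*4897) = 48966458 - 1*(-414/4897) = 48966458 + 414/4897 = 239788745240/4897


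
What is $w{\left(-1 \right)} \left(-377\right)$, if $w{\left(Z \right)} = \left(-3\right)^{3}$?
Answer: $10179$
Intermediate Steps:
$w{\left(Z \right)} = -27$
$w{\left(-1 \right)} \left(-377\right) = \left(-27\right) \left(-377\right) = 10179$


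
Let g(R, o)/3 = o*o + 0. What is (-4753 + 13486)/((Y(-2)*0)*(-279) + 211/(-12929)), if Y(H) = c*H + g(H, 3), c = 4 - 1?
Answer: -112908957/211 ≈ -5.3511e+5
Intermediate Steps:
g(R, o) = 3*o² (g(R, o) = 3*(o*o + 0) = 3*(o² + 0) = 3*o²)
c = 3
Y(H) = 27 + 3*H (Y(H) = 3*H + 3*3² = 3*H + 3*9 = 3*H + 27 = 27 + 3*H)
(-4753 + 13486)/((Y(-2)*0)*(-279) + 211/(-12929)) = (-4753 + 13486)/(((27 + 3*(-2))*0)*(-279) + 211/(-12929)) = 8733/(((27 - 6)*0)*(-279) + 211*(-1/12929)) = 8733/((21*0)*(-279) - 211/12929) = 8733/(0*(-279) - 211/12929) = 8733/(0 - 211/12929) = 8733/(-211/12929) = 8733*(-12929/211) = -112908957/211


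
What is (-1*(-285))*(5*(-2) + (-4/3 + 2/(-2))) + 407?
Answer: -3108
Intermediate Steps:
(-1*(-285))*(5*(-2) + (-4/3 + 2/(-2))) + 407 = 285*(-10 + (-4*⅓ + 2*(-½))) + 407 = 285*(-10 + (-4/3 - 1)) + 407 = 285*(-10 - 7/3) + 407 = 285*(-37/3) + 407 = -3515 + 407 = -3108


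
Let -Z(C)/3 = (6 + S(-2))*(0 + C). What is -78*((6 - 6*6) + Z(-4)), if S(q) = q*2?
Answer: 468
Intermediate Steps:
S(q) = 2*q
Z(C) = -6*C (Z(C) = -3*(6 + 2*(-2))*(0 + C) = -3*(6 - 4)*C = -6*C)
-78*((6 - 6*6) + Z(-4)) = -78*((6 - 6*6) - 6*(-4)) = -78*((6 - 36) + 24) = -78*(-30 + 24) = -78*(-6) = 468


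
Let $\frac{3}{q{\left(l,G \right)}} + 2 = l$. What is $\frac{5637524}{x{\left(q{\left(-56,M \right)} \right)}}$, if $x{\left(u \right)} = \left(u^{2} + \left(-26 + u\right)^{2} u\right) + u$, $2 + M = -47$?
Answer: $- \frac{1099948582688}{6858933} \approx -1.6037 \cdot 10^{5}$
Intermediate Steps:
$M = -49$ ($M = -2 - 47 = -49$)
$q{\left(l,G \right)} = \frac{3}{-2 + l}$
$x{\left(u \right)} = u + u^{2} + u \left(-26 + u\right)^{2}$ ($x{\left(u \right)} = \left(u^{2} + u \left(-26 + u\right)^{2}\right) + u = u + u^{2} + u \left(-26 + u\right)^{2}$)
$\frac{5637524}{x{\left(q{\left(-56,M \right)} \right)}} = \frac{5637524}{\frac{3}{-2 - 56} \left(1 + \frac{3}{-2 - 56} + \left(-26 + \frac{3}{-2 - 56}\right)^{2}\right)} = \frac{5637524}{\frac{3}{-58} \left(1 + \frac{3}{-58} + \left(-26 + \frac{3}{-58}\right)^{2}\right)} = \frac{5637524}{3 \left(- \frac{1}{58}\right) \left(1 + 3 \left(- \frac{1}{58}\right) + \left(-26 + 3 \left(- \frac{1}{58}\right)\right)^{2}\right)} = \frac{5637524}{\left(- \frac{3}{58}\right) \left(1 - \frac{3}{58} + \left(-26 - \frac{3}{58}\right)^{2}\right)} = \frac{5637524}{\left(- \frac{3}{58}\right) \left(1 - \frac{3}{58} + \left(- \frac{1511}{58}\right)^{2}\right)} = \frac{5637524}{\left(- \frac{3}{58}\right) \left(1 - \frac{3}{58} + \frac{2283121}{3364}\right)} = \frac{5637524}{\left(- \frac{3}{58}\right) \frac{2286311}{3364}} = \frac{5637524}{- \frac{6858933}{195112}} = 5637524 \left(- \frac{195112}{6858933}\right) = - \frac{1099948582688}{6858933}$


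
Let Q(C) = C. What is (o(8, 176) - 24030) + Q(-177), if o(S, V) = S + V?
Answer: -24023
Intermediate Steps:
(o(8, 176) - 24030) + Q(-177) = ((8 + 176) - 24030) - 177 = (184 - 24030) - 177 = -23846 - 177 = -24023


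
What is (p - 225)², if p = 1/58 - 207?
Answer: 627753025/3364 ≈ 1.8661e+5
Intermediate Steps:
p = -12005/58 (p = 1/58 - 207 = -12005/58 ≈ -206.98)
(p - 225)² = (-12005/58 - 225)² = (-25055/58)² = 627753025/3364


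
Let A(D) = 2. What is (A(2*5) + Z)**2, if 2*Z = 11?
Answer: 225/4 ≈ 56.250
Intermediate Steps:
Z = 11/2 (Z = (1/2)*11 = 11/2 ≈ 5.5000)
(A(2*5) + Z)**2 = (2 + 11/2)**2 = (15/2)**2 = 225/4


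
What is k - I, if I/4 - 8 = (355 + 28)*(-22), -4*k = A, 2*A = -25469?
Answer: 294845/8 ≈ 36856.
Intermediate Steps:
A = -25469/2 (A = (1/2)*(-25469) = -25469/2 ≈ -12735.)
k = 25469/8 (k = -1/4*(-25469/2) = 25469/8 ≈ 3183.6)
I = -33672 (I = 32 + 4*((355 + 28)*(-22)) = 32 + 4*(383*(-22)) = 32 + 4*(-8426) = 32 - 33704 = -33672)
k - I = 25469/8 - 1*(-33672) = 25469/8 + 33672 = 294845/8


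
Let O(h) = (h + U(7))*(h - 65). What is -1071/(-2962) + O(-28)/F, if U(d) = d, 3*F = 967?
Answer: 18390015/2864254 ≈ 6.4205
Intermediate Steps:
F = 967/3 (F = (⅓)*967 = 967/3 ≈ 322.33)
O(h) = (-65 + h)*(7 + h) (O(h) = (h + 7)*(h - 65) = (7 + h)*(-65 + h) = (-65 + h)*(7 + h))
-1071/(-2962) + O(-28)/F = -1071/(-2962) + (-455 + (-28)² - 58*(-28))/(967/3) = -1071*(-1/2962) + (-455 + 784 + 1624)*(3/967) = 1071/2962 + 1953*(3/967) = 1071/2962 + 5859/967 = 18390015/2864254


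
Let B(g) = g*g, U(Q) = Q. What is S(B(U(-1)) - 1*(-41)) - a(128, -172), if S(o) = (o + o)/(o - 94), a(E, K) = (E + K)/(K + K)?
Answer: -1949/1118 ≈ -1.7433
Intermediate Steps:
B(g) = g**2
a(E, K) = (E + K)/(2*K) (a(E, K) = (E + K)/((2*K)) = (E + K)*(1/(2*K)) = (E + K)/(2*K))
S(o) = 2*o/(-94 + o) (S(o) = (2*o)/(-94 + o) = 2*o/(-94 + o))
S(B(U(-1)) - 1*(-41)) - a(128, -172) = 2*((-1)**2 - 1*(-41))/(-94 + ((-1)**2 - 1*(-41))) - (128 - 172)/(2*(-172)) = 2*(1 + 41)/(-94 + (1 + 41)) - (-1)*(-44)/(2*172) = 2*42/(-94 + 42) - 1*11/86 = 2*42/(-52) - 11/86 = 2*42*(-1/52) - 11/86 = -21/13 - 11/86 = -1949/1118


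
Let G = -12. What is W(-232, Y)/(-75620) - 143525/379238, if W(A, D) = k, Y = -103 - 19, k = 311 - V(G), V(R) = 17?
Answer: -1370607059/3584747195 ≈ -0.38234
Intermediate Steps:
k = 294 (k = 311 - 1*17 = 311 - 17 = 294)
Y = -122
W(A, D) = 294
W(-232, Y)/(-75620) - 143525/379238 = 294/(-75620) - 143525/379238 = 294*(-1/75620) - 143525*1/379238 = -147/37810 - 143525/379238 = -1370607059/3584747195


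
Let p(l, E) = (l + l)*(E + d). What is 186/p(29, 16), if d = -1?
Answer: 31/145 ≈ 0.21379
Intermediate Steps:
p(l, E) = 2*l*(-1 + E) (p(l, E) = (l + l)*(E - 1) = (2*l)*(-1 + E) = 2*l*(-1 + E))
186/p(29, 16) = 186/((2*29*(-1 + 16))) = 186/((2*29*15)) = 186/870 = 186*(1/870) = 31/145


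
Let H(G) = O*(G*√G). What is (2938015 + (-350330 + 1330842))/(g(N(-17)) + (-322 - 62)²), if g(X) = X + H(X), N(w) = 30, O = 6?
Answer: 96321312187/3625191366 - 19592635*√30/604198561 ≈ 26.392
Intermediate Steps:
H(G) = 6*G^(3/2) (H(G) = 6*(G*√G) = 6*G^(3/2))
g(X) = X + 6*X^(3/2)
(2938015 + (-350330 + 1330842))/(g(N(-17)) + (-322 - 62)²) = (2938015 + (-350330 + 1330842))/((30 + 6*30^(3/2)) + (-322 - 62)²) = (2938015 + 980512)/((30 + 6*(30*√30)) + (-384)²) = 3918527/((30 + 180*√30) + 147456) = 3918527/(147486 + 180*√30)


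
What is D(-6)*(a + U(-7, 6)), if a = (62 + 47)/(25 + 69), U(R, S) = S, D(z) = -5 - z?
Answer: 673/94 ≈ 7.1596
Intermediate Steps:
a = 109/94 ≈ 1.1596
D(-6)*(a + U(-7, 6)) = (-5 - 1*(-6))*(109/94 + 6) = (-5 + 6)*(673/94) = 1*(673/94) = 673/94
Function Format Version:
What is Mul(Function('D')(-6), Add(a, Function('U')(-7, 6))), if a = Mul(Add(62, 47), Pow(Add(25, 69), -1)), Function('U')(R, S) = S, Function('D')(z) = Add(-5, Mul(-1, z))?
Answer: Rational(673, 94) ≈ 7.1596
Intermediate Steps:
a = Rational(109, 94) (a = Mul(109, Pow(94, -1)) = Mul(109, Rational(1, 94)) = Rational(109, 94) ≈ 1.1596)
Mul(Function('D')(-6), Add(a, Function('U')(-7, 6))) = Mul(Add(-5, Mul(-1, -6)), Add(Rational(109, 94), 6)) = Mul(Add(-5, 6), Rational(673, 94)) = Mul(1, Rational(673, 94)) = Rational(673, 94)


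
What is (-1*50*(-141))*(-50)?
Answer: -352500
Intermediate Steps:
(-1*50*(-141))*(-50) = -50*(-141)*(-50) = 7050*(-50) = -352500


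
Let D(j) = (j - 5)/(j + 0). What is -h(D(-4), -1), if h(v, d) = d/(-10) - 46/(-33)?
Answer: -493/330 ≈ -1.4939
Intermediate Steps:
D(j) = (-5 + j)/j
h(v, d) = 46/33 - d/10 (h(v, d) = d*(-⅒) - 46*(-1/33) = -d/10 + 46/33 = 46/33 - d/10)
-h(D(-4), -1) = -(46/33 - ⅒*(-1)) = -(46/33 + ⅒) = -1*493/330 = -493/330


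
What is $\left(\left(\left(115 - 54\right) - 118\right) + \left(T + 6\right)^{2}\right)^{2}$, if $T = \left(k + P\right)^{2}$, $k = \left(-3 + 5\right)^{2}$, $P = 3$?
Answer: $8809024$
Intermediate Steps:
$k = 4$ ($k = 2^{2} = 4$)
$T = 49$ ($T = \left(4 + 3\right)^{2} = 7^{2} = 49$)
$\left(\left(\left(115 - 54\right) - 118\right) + \left(T + 6\right)^{2}\right)^{2} = \left(\left(\left(115 - 54\right) - 118\right) + \left(49 + 6\right)^{2}\right)^{2} = \left(\left(61 - 118\right) + 55^{2}\right)^{2} = \left(-57 + 3025\right)^{2} = 2968^{2} = 8809024$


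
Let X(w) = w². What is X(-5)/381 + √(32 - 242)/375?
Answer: 25/381 + I*√210/375 ≈ 0.065617 + 0.038644*I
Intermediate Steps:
X(-5)/381 + √(32 - 242)/375 = (-5)²/381 + √(32 - 242)/375 = 25*(1/381) + √(-210)*(1/375) = 25/381 + (I*√210)*(1/375) = 25/381 + I*√210/375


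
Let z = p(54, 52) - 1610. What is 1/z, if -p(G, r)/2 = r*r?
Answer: -1/7018 ≈ -0.00014249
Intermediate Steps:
p(G, r) = -2*r² (p(G, r) = -2*r*r = -2*r²)
z = -7018 (z = -2*52² - 1610 = -2*2704 - 1610 = -5408 - 1610 = -7018)
1/z = 1/(-7018) = -1/7018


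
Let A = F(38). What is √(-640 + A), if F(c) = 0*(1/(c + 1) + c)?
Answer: 8*I*√10 ≈ 25.298*I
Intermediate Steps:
F(c) = 0 (F(c) = 0*(1/(1 + c) + c) = 0*(c + 1/(1 + c)) = 0)
A = 0
√(-640 + A) = √(-640 + 0) = √(-640) = 8*I*√10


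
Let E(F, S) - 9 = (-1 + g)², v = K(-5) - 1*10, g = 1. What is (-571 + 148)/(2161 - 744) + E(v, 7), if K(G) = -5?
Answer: 12330/1417 ≈ 8.7015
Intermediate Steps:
v = -15 (v = -5 - 1*10 = -5 - 10 = -15)
E(F, S) = 9 (E(F, S) = 9 + (-1 + 1)² = 9 + 0² = 9 + 0 = 9)
(-571 + 148)/(2161 - 744) + E(v, 7) = (-571 + 148)/(2161 - 744) + 9 = -423/1417 + 9 = 12330/1417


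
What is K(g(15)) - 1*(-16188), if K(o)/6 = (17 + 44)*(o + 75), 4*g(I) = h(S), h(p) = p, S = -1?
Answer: 87093/2 ≈ 43547.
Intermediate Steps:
g(I) = -¼ (g(I) = (¼)*(-1) = -¼)
K(o) = 27450 + 366*o (K(o) = 6*((17 + 44)*(o + 75)) = 6*(61*(75 + o)) = 6*(4575 + 61*o) = 27450 + 366*o)
K(g(15)) - 1*(-16188) = (27450 + 366*(-¼)) - 1*(-16188) = (27450 - 183/2) + 16188 = 54717/2 + 16188 = 87093/2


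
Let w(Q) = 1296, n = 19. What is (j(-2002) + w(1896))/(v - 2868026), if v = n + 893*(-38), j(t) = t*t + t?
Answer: -4007298/2901941 ≈ -1.3809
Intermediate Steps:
j(t) = t + t² (j(t) = t² + t = t + t²)
v = -33915 (v = 19 + 893*(-38) = 19 - 33934 = -33915)
(j(-2002) + w(1896))/(v - 2868026) = (-2002*(1 - 2002) + 1296)/(-33915 - 2868026) = (-2002*(-2001) + 1296)/(-2901941) = (4006002 + 1296)*(-1/2901941) = 4007298*(-1/2901941) = -4007298/2901941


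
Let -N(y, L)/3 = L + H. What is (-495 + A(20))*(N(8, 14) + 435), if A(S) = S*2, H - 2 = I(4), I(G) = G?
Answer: -170625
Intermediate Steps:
H = 6 (H = 2 + 4 = 6)
A(S) = 2*S
N(y, L) = -18 - 3*L (N(y, L) = -3*(L + 6) = -3*(6 + L) = -18 - 3*L)
(-495 + A(20))*(N(8, 14) + 435) = (-495 + 2*20)*((-18 - 3*14) + 435) = (-495 + 40)*((-18 - 42) + 435) = -455*(-60 + 435) = -455*375 = -170625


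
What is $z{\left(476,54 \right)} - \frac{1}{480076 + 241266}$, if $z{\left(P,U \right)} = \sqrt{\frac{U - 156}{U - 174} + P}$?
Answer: $- \frac{1}{721342} + \frac{17 \sqrt{165}}{10} \approx 21.837$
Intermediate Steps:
$z{\left(P,U \right)} = \sqrt{P + \frac{-156 + U}{-174 + U}}$ ($z{\left(P,U \right)} = \sqrt{\frac{-156 + U}{-174 + U} + P} = \sqrt{P + \frac{-156 + U}{-174 + U}}$)
$z{\left(476,54 \right)} - \frac{1}{480076 + 241266} = \sqrt{\frac{-156 + 54 + 476 \left(-174 + 54\right)}{-174 + 54}} - \frac{1}{480076 + 241266} = \sqrt{\frac{-156 + 54 + 476 \left(-120\right)}{-120}} - \frac{1}{721342} = \sqrt{- \frac{-156 + 54 - 57120}{120}} - \frac{1}{721342} = \sqrt{\left(- \frac{1}{120}\right) \left(-57222\right)} - \frac{1}{721342} = \sqrt{\frac{9537}{20}} - \frac{1}{721342} = \frac{17 \sqrt{165}}{10} - \frac{1}{721342} = - \frac{1}{721342} + \frac{17 \sqrt{165}}{10}$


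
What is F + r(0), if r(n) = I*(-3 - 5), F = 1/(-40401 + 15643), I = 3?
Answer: -594193/24758 ≈ -24.000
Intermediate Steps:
F = -1/24758 (F = 1/(-24758) = -1/24758 ≈ -4.0391e-5)
r(n) = -24 (r(n) = 3*(-3 - 5) = 3*(-8) = -24)
F + r(0) = -1/24758 - 24 = -594193/24758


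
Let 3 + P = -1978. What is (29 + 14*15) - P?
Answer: 2220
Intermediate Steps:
P = -1981 (P = -3 - 1978 = -1981)
(29 + 14*15) - P = (29 + 14*15) - 1*(-1981) = (29 + 210) + 1981 = 239 + 1981 = 2220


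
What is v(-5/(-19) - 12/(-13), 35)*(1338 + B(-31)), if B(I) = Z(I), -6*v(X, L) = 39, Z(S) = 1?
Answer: -17407/2 ≈ -8703.5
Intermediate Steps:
v(X, L) = -13/2 (v(X, L) = -⅙*39 = -13/2)
B(I) = 1
v(-5/(-19) - 12/(-13), 35)*(1338 + B(-31)) = -13*(1338 + 1)/2 = -13/2*1339 = -17407/2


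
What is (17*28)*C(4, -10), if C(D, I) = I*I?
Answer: 47600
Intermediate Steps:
C(D, I) = I²
(17*28)*C(4, -10) = (17*28)*(-10)² = 476*100 = 47600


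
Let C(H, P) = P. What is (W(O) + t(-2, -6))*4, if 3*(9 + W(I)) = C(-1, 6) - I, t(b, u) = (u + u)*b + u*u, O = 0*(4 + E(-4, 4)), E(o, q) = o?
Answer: 212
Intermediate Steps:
O = 0 (O = 0*(4 - 4) = 0*0 = 0)
t(b, u) = u² + 2*b*u (t(b, u) = (2*u)*b + u² = 2*b*u + u² = u² + 2*b*u)
W(I) = -7 - I/3 (W(I) = -9 + (6 - I)/3 = -9 + (2 - I/3) = -7 - I/3)
(W(O) + t(-2, -6))*4 = ((-7 - ⅓*0) - 6*(-6 + 2*(-2)))*4 = ((-7 + 0) - 6*(-6 - 4))*4 = (-7 - 6*(-10))*4 = (-7 + 60)*4 = 53*4 = 212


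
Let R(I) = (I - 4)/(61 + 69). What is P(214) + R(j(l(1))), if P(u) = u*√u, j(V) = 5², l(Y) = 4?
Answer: 21/130 + 214*√214 ≈ 3130.7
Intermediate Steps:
j(V) = 25
R(I) = -2/65 + I/130 (R(I) = (-4 + I)/130 = (-4 + I)*(1/130) = -2/65 + I/130)
P(u) = u^(3/2)
P(214) + R(j(l(1))) = 214^(3/2) + (-2/65 + (1/130)*25) = 214*√214 + (-2/65 + 5/26) = 214*√214 + 21/130 = 21/130 + 214*√214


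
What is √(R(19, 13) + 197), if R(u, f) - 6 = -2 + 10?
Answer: √211 ≈ 14.526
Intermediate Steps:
R(u, f) = 14 (R(u, f) = 6 + (-2 + 10) = 6 + 8 = 14)
√(R(19, 13) + 197) = √(14 + 197) = √211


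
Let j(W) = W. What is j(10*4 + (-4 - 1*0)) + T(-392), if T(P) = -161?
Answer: -125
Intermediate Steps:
j(10*4 + (-4 - 1*0)) + T(-392) = (10*4 + (-4 - 1*0)) - 161 = (40 + (-4 + 0)) - 161 = (40 - 4) - 161 = 36 - 161 = -125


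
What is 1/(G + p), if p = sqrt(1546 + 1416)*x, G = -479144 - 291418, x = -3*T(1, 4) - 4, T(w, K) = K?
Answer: -385281/296882518786 + 4*sqrt(2962)/148441259393 ≈ -1.2963e-6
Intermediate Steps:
x = -16 (x = -3*4 - 4 = -12 - 4 = -16)
G = -770562
p = -16*sqrt(2962) (p = sqrt(1546 + 1416)*(-16) = sqrt(2962)*(-16) = -16*sqrt(2962) ≈ -870.79)
1/(G + p) = 1/(-770562 - 16*sqrt(2962))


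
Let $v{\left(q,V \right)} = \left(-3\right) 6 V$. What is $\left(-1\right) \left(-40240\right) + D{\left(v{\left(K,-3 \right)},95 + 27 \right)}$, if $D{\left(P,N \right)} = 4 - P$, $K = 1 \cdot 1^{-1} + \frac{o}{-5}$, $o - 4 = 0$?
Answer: $40190$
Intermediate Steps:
$o = 4$ ($o = 4 + 0 = 4$)
$K = \frac{1}{5}$ ($K = 1 \cdot 1^{-1} + \frac{4}{-5} = 1 \cdot 1 + 4 \left(- \frac{1}{5}\right) = 1 - \frac{4}{5} = \frac{1}{5} \approx 0.2$)
$v{\left(q,V \right)} = - 18 V$
$\left(-1\right) \left(-40240\right) + D{\left(v{\left(K,-3 \right)},95 + 27 \right)} = \left(-1\right) \left(-40240\right) + \left(4 - \left(-18\right) \left(-3\right)\right) = 40240 + \left(4 - 54\right) = 40240 - 50 = 40190$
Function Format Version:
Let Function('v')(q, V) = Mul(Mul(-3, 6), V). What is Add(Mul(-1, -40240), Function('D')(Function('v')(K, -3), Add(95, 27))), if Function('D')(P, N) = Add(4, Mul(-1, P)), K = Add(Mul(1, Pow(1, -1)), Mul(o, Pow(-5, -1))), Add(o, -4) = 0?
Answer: 40190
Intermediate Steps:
o = 4 (o = Add(4, 0) = 4)
K = Rational(1, 5) (K = Add(Mul(1, Pow(1, -1)), Mul(4, Pow(-5, -1))) = Add(Mul(1, 1), Mul(4, Rational(-1, 5))) = Add(1, Rational(-4, 5)) = Rational(1, 5) ≈ 0.20000)
Function('v')(q, V) = Mul(-18, V)
Add(Mul(-1, -40240), Function('D')(Function('v')(K, -3), Add(95, 27))) = Add(Mul(-1, -40240), Add(4, Mul(-1, Mul(-18, -3)))) = Add(40240, Add(4, Mul(-1, 54))) = Add(40240, Add(4, -54)) = Add(40240, -50) = 40190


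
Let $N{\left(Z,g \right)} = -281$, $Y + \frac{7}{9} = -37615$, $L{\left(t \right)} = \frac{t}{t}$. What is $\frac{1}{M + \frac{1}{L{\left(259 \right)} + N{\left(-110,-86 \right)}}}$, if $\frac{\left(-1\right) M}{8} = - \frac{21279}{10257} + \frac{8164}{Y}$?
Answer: $\frac{162046513720}{2970213254451} \approx 0.054557$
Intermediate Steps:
$L{\left(t \right)} = 1$
$Y = - \frac{338542}{9}$ ($Y = - \frac{7}{9} - 37615 = - \frac{338542}{9} \approx -37616.0$)
$M = \frac{10609971400}{578737549}$ ($M = - 8 \left(- \frac{21279}{10257} + \frac{8164}{- \frac{338542}{9}}\right) = - 8 \left(\left(-21279\right) \frac{1}{10257} + 8164 \left(- \frac{9}{338542}\right)\right) = - 8 \left(- \frac{7093}{3419} - \frac{36738}{169271}\right) = \left(-8\right) \left(- \frac{1326246425}{578737549}\right) = \frac{10609971400}{578737549} \approx 18.333$)
$\frac{1}{M + \frac{1}{L{\left(259 \right)} + N{\left(-110,-86 \right)}}} = \frac{1}{\frac{10609971400}{578737549} + \frac{1}{1 - 281}} = \frac{1}{\frac{10609971400}{578737549} + \frac{1}{-280}} = \frac{1}{\frac{10609971400}{578737549} - \frac{1}{280}} = \frac{1}{\frac{2970213254451}{162046513720}} = \frac{162046513720}{2970213254451}$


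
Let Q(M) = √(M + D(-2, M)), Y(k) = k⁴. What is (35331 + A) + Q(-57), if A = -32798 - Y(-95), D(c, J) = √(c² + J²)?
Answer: -81448092 + √(-57 + √3253) ≈ -8.1448e+7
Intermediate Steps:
D(c, J) = √(J² + c²)
Q(M) = √(M + √(4 + M²)) (Q(M) = √(M + √(M² + (-2)²)) = √(M + √(M² + 4)) = √(M + √(4 + M²)))
A = -81483423 (A = -32798 - 1*(-95)⁴ = -32798 - 1*81450625 = -32798 - 81450625 = -81483423)
(35331 + A) + Q(-57) = (35331 - 81483423) + √(-57 + √(4 + (-57)²)) = -81448092 + √(-57 + √(4 + 3249)) = -81448092 + √(-57 + √3253)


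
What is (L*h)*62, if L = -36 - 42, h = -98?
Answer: 473928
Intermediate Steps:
L = -78
(L*h)*62 = -78*(-98)*62 = 7644*62 = 473928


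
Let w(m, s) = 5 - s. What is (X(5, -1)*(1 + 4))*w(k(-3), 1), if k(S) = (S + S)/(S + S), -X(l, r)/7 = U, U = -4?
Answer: 560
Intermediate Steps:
X(l, r) = 28 (X(l, r) = -7*(-4) = 28)
k(S) = 1 (k(S) = (2*S)/((2*S)) = (2*S)*(1/(2*S)) = 1)
(X(5, -1)*(1 + 4))*w(k(-3), 1) = (28*(1 + 4))*(5 - 1*1) = (28*5)*(5 - 1) = 140*4 = 560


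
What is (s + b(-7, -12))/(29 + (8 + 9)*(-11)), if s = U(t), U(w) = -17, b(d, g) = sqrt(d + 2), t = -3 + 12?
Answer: 17/158 - I*sqrt(5)/158 ≈ 0.10759 - 0.014152*I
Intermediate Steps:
t = 9
b(d, g) = sqrt(2 + d)
s = -17
(s + b(-7, -12))/(29 + (8 + 9)*(-11)) = (-17 + sqrt(2 - 7))/(29 + (8 + 9)*(-11)) = (-17 + sqrt(-5))/(29 + 17*(-11)) = (-17 + I*sqrt(5))/(29 - 187) = (-17 + I*sqrt(5))/(-158) = (-17 + I*sqrt(5))*(-1/158) = 17/158 - I*sqrt(5)/158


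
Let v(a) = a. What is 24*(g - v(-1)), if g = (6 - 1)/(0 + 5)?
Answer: 48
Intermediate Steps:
g = 1 (g = 5/5 = 5*(⅕) = 1)
24*(g - v(-1)) = 24*(1 - 1*(-1)) = 24*(1 + 1) = 24*2 = 48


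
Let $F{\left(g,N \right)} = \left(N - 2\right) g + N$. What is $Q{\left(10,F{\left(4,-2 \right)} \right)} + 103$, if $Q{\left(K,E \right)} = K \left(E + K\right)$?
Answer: $23$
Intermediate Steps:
$F{\left(g,N \right)} = N + g \left(-2 + N\right)$ ($F{\left(g,N \right)} = \left(-2 + N\right) g + N = g \left(-2 + N\right) + N = N + g \left(-2 + N\right)$)
$Q{\left(10,F{\left(4,-2 \right)} \right)} + 103 = 10 \left(\left(-2 - 8 - 8\right) + 10\right) + 103 = 10 \left(-18 + 10\right) + 103 = 10 \left(-8\right) + 103 = -80 + 103 = 23$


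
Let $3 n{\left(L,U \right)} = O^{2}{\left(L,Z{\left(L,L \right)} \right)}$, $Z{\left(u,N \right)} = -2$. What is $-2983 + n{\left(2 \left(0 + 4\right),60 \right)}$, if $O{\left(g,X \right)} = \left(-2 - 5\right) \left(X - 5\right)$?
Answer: $- \frac{6548}{3} \approx -2182.7$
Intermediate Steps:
$O{\left(g,X \right)} = 35 - 7 X$ ($O{\left(g,X \right)} = - 7 \left(-5 + X\right) = 35 - 7 X$)
$n{\left(L,U \right)} = \frac{2401}{3}$ ($n{\left(L,U \right)} = \frac{\left(35 - -14\right)^{2}}{3} = \frac{\left(35 + 14\right)^{2}}{3} = \frac{49^{2}}{3} = \frac{1}{3} \cdot 2401 = \frac{2401}{3}$)
$-2983 + n{\left(2 \left(0 + 4\right),60 \right)} = -2983 + \frac{2401}{3} = - \frac{6548}{3}$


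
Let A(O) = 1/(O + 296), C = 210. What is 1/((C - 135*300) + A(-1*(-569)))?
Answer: -865/34850849 ≈ -2.4820e-5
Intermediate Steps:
A(O) = 1/(296 + O)
1/((C - 135*300) + A(-1*(-569))) = 1/((210 - 135*300) + 1/(296 - 1*(-569))) = 1/((210 - 40500) + 1/(296 + 569)) = 1/(-40290 + 1/865) = 1/(-34850849/865) = -865/34850849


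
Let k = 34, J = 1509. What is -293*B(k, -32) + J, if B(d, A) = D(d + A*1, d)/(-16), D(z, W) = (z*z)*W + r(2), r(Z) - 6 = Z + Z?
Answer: 33461/8 ≈ 4182.6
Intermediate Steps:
r(Z) = 6 + 2*Z (r(Z) = 6 + (Z + Z) = 6 + 2*Z)
D(z, W) = 10 + W*z**2 (D(z, W) = (z*z)*W + (6 + 2*2) = z**2*W + (6 + 4) = W*z**2 + 10 = 10 + W*z**2)
B(d, A) = -5/8 - d*(A + d)**2/16 (B(d, A) = (10 + d*(d + A*1)**2)/(-16) = (10 + d*(d + A)**2)*(-1/16) = (10 + d*(A + d)**2)*(-1/16) = -5/8 - d*(A + d)**2/16)
-293*B(k, -32) + J = -293*(-5/8 - 1/16*34*(-32 + 34)**2) + 1509 = -293*(-5/8 - 1/16*34*2**2) + 1509 = -293*(-5/8 - 1/16*34*4) + 1509 = -293*(-5/8 - 17/2) + 1509 = -293*(-73/8) + 1509 = 21389/8 + 1509 = 33461/8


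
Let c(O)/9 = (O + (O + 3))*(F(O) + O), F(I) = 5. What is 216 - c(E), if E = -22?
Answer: -6057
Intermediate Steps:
c(O) = 9*(3 + 2*O)*(5 + O) (c(O) = 9*((O + (O + 3))*(5 + O)) = 9*((O + (3 + O))*(5 + O)) = 9*((3 + 2*O)*(5 + O)) = 9*(3 + 2*O)*(5 + O))
216 - c(E) = 216 - (135 + 18*(-22)² + 117*(-22)) = 216 - (135 + 18*484 - 2574) = 216 - (135 + 8712 - 2574) = 216 - 1*6273 = 216 - 6273 = -6057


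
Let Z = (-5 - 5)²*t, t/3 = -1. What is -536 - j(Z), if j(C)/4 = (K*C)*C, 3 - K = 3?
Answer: -536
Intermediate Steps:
K = 0 (K = 3 - 1*3 = 3 - 3 = 0)
t = -3 (t = 3*(-1) = -3)
Z = -300 (Z = (-5 - 5)²*(-3) = (-10)²*(-3) = 100*(-3) = -300)
j(C) = 0 (j(C) = 4*((0*C)*C) = 4*(0*C) = 4*0 = 0)
-536 - j(Z) = -536 - 1*0 = -536 + 0 = -536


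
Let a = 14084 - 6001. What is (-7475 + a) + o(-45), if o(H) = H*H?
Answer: 2633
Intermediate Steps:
o(H) = H²
a = 8083
(-7475 + a) + o(-45) = (-7475 + 8083) + (-45)² = 608 + 2025 = 2633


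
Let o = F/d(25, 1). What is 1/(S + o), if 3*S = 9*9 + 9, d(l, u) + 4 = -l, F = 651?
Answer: 29/219 ≈ 0.13242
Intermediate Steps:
d(l, u) = -4 - l
o = -651/29 (o = 651/(-4 - 1*25) = 651/(-4 - 25) = 651/(-29) = 651*(-1/29) = -651/29 ≈ -22.448)
S = 30 (S = (9*9 + 9)/3 = (81 + 9)/3 = (⅓)*90 = 30)
1/(S + o) = 1/(30 - 651/29) = 1/(219/29) = 29/219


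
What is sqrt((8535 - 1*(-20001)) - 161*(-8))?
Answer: 8*sqrt(466) ≈ 172.70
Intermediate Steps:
sqrt((8535 - 1*(-20001)) - 161*(-8)) = sqrt((8535 + 20001) + 1288) = sqrt(28536 + 1288) = sqrt(29824) = 8*sqrt(466)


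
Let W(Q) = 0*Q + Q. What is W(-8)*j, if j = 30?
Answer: -240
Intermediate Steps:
W(Q) = Q (W(Q) = 0 + Q = Q)
W(-8)*j = -8*30 = -240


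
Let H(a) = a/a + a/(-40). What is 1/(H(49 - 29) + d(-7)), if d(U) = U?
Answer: -2/13 ≈ -0.15385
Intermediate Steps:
H(a) = 1 - a/40 (H(a) = 1 + a*(-1/40) = 1 - a/40)
1/(H(49 - 29) + d(-7)) = 1/((1 - (49 - 29)/40) - 7) = 1/((1 - 1/40*20) - 7) = 1/((1 - ½) - 7) = 1/(½ - 7) = 1/(-13/2) = -2/13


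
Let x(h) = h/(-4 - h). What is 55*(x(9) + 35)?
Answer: 24530/13 ≈ 1886.9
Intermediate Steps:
55*(x(9) + 35) = 55*(-1*9/(4 + 9) + 35) = 55*(-1*9/13 + 35) = 55*(-1*9*1/13 + 35) = 55*(-9/13 + 35) = 55*(446/13) = 24530/13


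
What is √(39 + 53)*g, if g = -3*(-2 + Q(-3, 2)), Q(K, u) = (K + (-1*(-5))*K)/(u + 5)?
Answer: 192*√23/7 ≈ 131.54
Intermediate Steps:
Q(K, u) = 6*K/(5 + u) (Q(K, u) = (K + 5*K)/(5 + u) = (6*K)/(5 + u) = 6*K/(5 + u))
g = 96/7 (g = -3*(-2 + 6*(-3)/(5 + 2)) = -3*(-2 + 6*(-3)/7) = -3*(-2 + 6*(-3)*(⅐)) = -3*(-2 - 18/7) = -3*(-32/7) = 96/7 ≈ 13.714)
√(39 + 53)*g = √(39 + 53)*(96/7) = √92*(96/7) = (2*√23)*(96/7) = 192*√23/7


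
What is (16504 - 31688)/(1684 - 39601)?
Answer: 15184/37917 ≈ 0.40045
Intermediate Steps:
(16504 - 31688)/(1684 - 39601) = -15184/(-37917) = -15184*(-1/37917) = 15184/37917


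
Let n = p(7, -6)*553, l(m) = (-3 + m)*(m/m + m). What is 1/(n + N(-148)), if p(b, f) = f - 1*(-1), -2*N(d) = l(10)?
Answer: -2/5607 ≈ -0.00035670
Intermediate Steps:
l(m) = (1 + m)*(-3 + m) (l(m) = (-3 + m)*(1 + m) = (1 + m)*(-3 + m))
N(d) = -77/2 (N(d) = -(-3 + 10² - 2*10)/2 = -(-3 + 100 - 20)/2 = -½*77 = -77/2)
p(b, f) = 1 + f (p(b, f) = f + 1 = 1 + f)
n = -2765 (n = (1 - 6)*553 = -5*553 = -2765)
1/(n + N(-148)) = 1/(-2765 - 77/2) = 1/(-5607/2) = -2/5607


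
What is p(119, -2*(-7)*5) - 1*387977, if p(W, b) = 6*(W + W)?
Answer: -386549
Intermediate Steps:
p(W, b) = 12*W (p(W, b) = 6*(2*W) = 12*W)
p(119, -2*(-7)*5) - 1*387977 = 12*119 - 1*387977 = 1428 - 387977 = -386549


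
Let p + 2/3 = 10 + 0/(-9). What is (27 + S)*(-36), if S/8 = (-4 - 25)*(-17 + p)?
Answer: -65004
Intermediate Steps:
p = 28/3 (p = -2/3 + (10 + 0/(-9)) = -2/3 + (10 + 0*(-1/9)) = -2/3 + (10 + 0) = -2/3 + 10 = 28/3 ≈ 9.3333)
S = 5336/3 (S = 8*((-4 - 25)*(-17 + 28/3)) = 8*(-29*(-23/3)) = 8*(667/3) = 5336/3 ≈ 1778.7)
(27 + S)*(-36) = (27 + 5336/3)*(-36) = (5417/3)*(-36) = -65004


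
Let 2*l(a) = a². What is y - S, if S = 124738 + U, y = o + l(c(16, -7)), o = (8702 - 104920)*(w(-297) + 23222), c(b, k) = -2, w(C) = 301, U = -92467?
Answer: -2263368283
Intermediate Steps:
l(a) = a²/2
o = -2263336014 (o = (8702 - 104920)*(301 + 23222) = -96218*23523 = -2263336014)
y = -2263336012 (y = -2263336014 + (½)*(-2)² = -2263336014 + (½)*4 = -2263336014 + 2 = -2263336012)
S = 32271 (S = 124738 - 92467 = 32271)
y - S = -2263336012 - 1*32271 = -2263336012 - 32271 = -2263368283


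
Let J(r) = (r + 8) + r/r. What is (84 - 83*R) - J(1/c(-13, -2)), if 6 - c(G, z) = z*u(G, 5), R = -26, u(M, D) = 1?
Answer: 17863/8 ≈ 2232.9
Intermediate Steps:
c(G, z) = 6 - z
J(r) = 9 + r (J(r) = (8 + r) + 1 = 9 + r)
(84 - 83*R) - J(1/c(-13, -2)) = (84 - 83*(-26)) - (9 + 1/(6 - 1*(-2))) = (84 + 2158) - (9 + 1/(6 + 2)) = 2242 - (9 + 1/8) = 2242 - 1*73/8 = 2242 - 73/8 = 17863/8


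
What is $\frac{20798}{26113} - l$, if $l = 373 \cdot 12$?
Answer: $- \frac{116860990}{26113} \approx -4475.2$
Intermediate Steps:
$l = 4476$
$\frac{20798}{26113} - l = \frac{20798}{26113} - 4476 = - \frac{116860990}{26113}$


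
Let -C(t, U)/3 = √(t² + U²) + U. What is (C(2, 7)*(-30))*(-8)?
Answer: -5040 - 720*√53 ≈ -10282.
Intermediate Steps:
C(t, U) = -3*U - 3*√(U² + t²) (C(t, U) = -3*(√(t² + U²) + U) = -3*(√(U² + t²) + U) = -3*(U + √(U² + t²)) = -3*U - 3*√(U² + t²))
(C(2, 7)*(-30))*(-8) = ((-3*7 - 3*√(7² + 2²))*(-30))*(-8) = ((-21 - 3*√(49 + 4))*(-30))*(-8) = ((-21 - 3*√53)*(-30))*(-8) = (630 + 90*√53)*(-8) = -5040 - 720*√53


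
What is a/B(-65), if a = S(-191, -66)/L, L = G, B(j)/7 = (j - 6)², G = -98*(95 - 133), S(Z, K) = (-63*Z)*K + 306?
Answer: -198468/32852197 ≈ -0.0060412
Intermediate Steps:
S(Z, K) = 306 - 63*K*Z (S(Z, K) = -63*K*Z + 306 = 306 - 63*K*Z)
G = 3724 (G = -98*(-38) = 3724)
B(j) = 7*(-6 + j)² (B(j) = 7*(j - 6)² = 7*(-6 + j)²)
L = 3724
a = -198468/931 (a = (306 - 63*(-66)*(-191))/3724 = (306 - 794178)*(1/3724) = -793872*1/3724 = -198468/931 ≈ -213.18)
a/B(-65) = -198468*1/(7*(-6 - 65)²)/931 = -198468/(931*(7*(-71)²)) = -198468/(931*(7*5041)) = -198468/931/35287 = -198468/931*1/35287 = -198468/32852197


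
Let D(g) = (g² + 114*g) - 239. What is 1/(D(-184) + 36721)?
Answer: 1/49362 ≈ 2.0259e-5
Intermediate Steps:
D(g) = -239 + g² + 114*g
1/(D(-184) + 36721) = 1/((-239 + (-184)² + 114*(-184)) + 36721) = 1/((-239 + 33856 - 20976) + 36721) = 1/(12641 + 36721) = 1/49362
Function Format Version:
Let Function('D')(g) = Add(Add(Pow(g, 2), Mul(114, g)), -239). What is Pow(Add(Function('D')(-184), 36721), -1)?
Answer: Rational(1, 49362) ≈ 2.0259e-5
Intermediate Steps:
Function('D')(g) = Add(-239, Pow(g, 2), Mul(114, g))
Pow(Add(Function('D')(-184), 36721), -1) = Pow(Add(Add(-239, Pow(-184, 2), Mul(114, -184)), 36721), -1) = Pow(Add(Add(-239, 33856, -20976), 36721), -1) = Pow(Add(12641, 36721), -1) = Pow(49362, -1) = Rational(1, 49362)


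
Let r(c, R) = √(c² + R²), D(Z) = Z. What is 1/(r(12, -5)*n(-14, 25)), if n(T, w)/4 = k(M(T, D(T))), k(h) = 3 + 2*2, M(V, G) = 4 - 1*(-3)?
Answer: 1/364 ≈ 0.0027473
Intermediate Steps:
M(V, G) = 7 (M(V, G) = 4 + 3 = 7)
k(h) = 7 (k(h) = 3 + 4 = 7)
r(c, R) = √(R² + c²)
n(T, w) = 28 (n(T, w) = 4*7 = 28)
1/(r(12, -5)*n(-14, 25)) = 1/(√((-5)² + 12²)*28) = 1/(√(25 + 144)*28) = 1/(√169*28) = 1/(13*28) = 1/364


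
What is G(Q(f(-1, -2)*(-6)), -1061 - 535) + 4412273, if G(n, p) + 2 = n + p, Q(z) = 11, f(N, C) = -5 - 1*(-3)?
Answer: 4410686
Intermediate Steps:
f(N, C) = -2 (f(N, C) = -5 + 3 = -2)
G(n, p) = -2 + n + p (G(n, p) = -2 + (n + p) = -2 + n + p)
G(Q(f(-1, -2)*(-6)), -1061 - 535) + 4412273 = (-2 + 11 + (-1061 - 535)) + 4412273 = (-2 + 11 - 1596) + 4412273 = -1587 + 4412273 = 4410686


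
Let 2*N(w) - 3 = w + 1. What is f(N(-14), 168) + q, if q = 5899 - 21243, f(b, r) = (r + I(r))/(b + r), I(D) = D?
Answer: -2500736/163 ≈ -15342.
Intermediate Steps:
N(w) = 2 + w/2 (N(w) = 3/2 + (w + 1)/2 = 3/2 + (1 + w)/2 = 3/2 + (½ + w/2) = 2 + w/2)
f(b, r) = 2*r/(b + r) (f(b, r) = (r + r)/(b + r) = (2*r)/(b + r) = 2*r/(b + r))
q = -15344
f(N(-14), 168) + q = 2*168/((2 + (½)*(-14)) + 168) - 15344 = 2*168/((2 - 7) + 168) - 15344 = 2*168/(-5 + 168) - 15344 = 2*168/163 - 15344 = 2*168*(1/163) - 15344 = 336/163 - 15344 = -2500736/163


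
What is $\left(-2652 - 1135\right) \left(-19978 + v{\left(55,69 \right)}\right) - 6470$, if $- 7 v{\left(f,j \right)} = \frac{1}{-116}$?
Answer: $\frac{8775424515}{116} \approx 7.565 \cdot 10^{7}$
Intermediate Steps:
$v{\left(f,j \right)} = \frac{1}{812}$ ($v{\left(f,j \right)} = - \frac{1}{7 \left(-116\right)} = \left(- \frac{1}{7}\right) \left(- \frac{1}{116}\right) = \frac{1}{812}$)
$\left(-2652 - 1135\right) \left(-19978 + v{\left(55,69 \right)}\right) - 6470 = \left(-2652 - 1135\right) \left(-19978 + \frac{1}{812}\right) - 6470 = \left(-3787\right) \left(- \frac{16222135}{812}\right) - 6470 = \frac{8776175035}{116} - 6470 = \frac{8775424515}{116}$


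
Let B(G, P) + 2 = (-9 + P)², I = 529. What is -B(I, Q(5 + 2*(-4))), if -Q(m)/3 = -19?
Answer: -2302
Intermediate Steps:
Q(m) = 57 (Q(m) = -3*(-19) = 57)
B(G, P) = -2 + (-9 + P)²
-B(I, Q(5 + 2*(-4))) = -(-2 + (-9 + 57)²) = -(-2 + 48²) = -(-2 + 2304) = -1*2302 = -2302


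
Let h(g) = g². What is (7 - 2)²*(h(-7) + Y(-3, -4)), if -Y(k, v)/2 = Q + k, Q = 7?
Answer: 1025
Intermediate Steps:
Y(k, v) = -14 - 2*k (Y(k, v) = -2*(7 + k) = -14 - 2*k)
(7 - 2)²*(h(-7) + Y(-3, -4)) = (7 - 2)²*((-7)² + (-14 - 2*(-3))) = 5²*(49 + (-14 + 6)) = 25*(49 - 8) = 25*41 = 1025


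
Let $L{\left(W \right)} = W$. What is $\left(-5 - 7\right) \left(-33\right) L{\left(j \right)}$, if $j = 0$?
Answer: $0$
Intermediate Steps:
$\left(-5 - 7\right) \left(-33\right) L{\left(j \right)} = \left(-5 - 7\right) \left(-33\right) 0 = \left(-12\right) \left(-33\right) 0 = 396 \cdot 0 = 0$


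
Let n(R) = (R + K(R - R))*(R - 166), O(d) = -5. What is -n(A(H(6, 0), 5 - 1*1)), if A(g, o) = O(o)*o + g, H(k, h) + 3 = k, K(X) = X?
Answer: -3111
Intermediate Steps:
H(k, h) = -3 + k
A(g, o) = g - 5*o (A(g, o) = -5*o + g = g - 5*o)
n(R) = R*(-166 + R) (n(R) = (R + (R - R))*(R - 166) = (R + 0)*(-166 + R) = R*(-166 + R))
-n(A(H(6, 0), 5 - 1*1)) = -((-3 + 6) - 5*(5 - 1*1))*(-166 + ((-3 + 6) - 5*(5 - 1*1))) = -(3 - 5*(5 - 1))*(-166 + (3 - 5*(5 - 1))) = -(3 - 5*4)*(-166 + (3 - 5*4)) = -(3 - 20)*(-166 + (3 - 20)) = -(-17)*(-166 - 17) = -(-17)*(-183) = -1*3111 = -3111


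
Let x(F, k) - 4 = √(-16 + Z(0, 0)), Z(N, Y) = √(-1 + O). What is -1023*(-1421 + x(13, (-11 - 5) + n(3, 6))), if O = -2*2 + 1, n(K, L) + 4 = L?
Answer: 1449591 - 1023*√(-16 + 2*I) ≈ 1.4493e+6 - 4100.0*I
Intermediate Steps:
n(K, L) = -4 + L
O = -3 (O = -4 + 1 = -3)
Z(N, Y) = 2*I (Z(N, Y) = √(-1 - 3) = √(-4) = 2*I)
x(F, k) = 4 + √(-16 + 2*I)
-1023*(-1421 + x(13, (-11 - 5) + n(3, 6))) = -1023*(-1421 + (4 + √(-16 + 2*I))) = -1023*(-1417 + √(-16 + 2*I)) = 1449591 - 1023*√(-16 + 2*I)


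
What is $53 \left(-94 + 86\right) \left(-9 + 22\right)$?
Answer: $-5512$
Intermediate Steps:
$53 \left(-94 + 86\right) \left(-9 + 22\right) = 53 \left(\left(-8\right) 13\right) = 53 \left(-104\right) = -5512$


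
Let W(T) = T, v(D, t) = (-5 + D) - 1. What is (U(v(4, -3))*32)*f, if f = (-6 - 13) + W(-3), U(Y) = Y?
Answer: 1408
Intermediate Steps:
v(D, t) = -6 + D
f = -22 (f = (-6 - 13) - 3 = -19 - 3 = -22)
(U(v(4, -3))*32)*f = ((-6 + 4)*32)*(-22) = -2*32*(-22) = -64*(-22) = 1408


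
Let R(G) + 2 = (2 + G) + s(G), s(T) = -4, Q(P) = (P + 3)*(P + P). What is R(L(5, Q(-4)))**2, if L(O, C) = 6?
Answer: 4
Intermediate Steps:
Q(P) = 2*P*(3 + P) (Q(P) = (3 + P)*(2*P) = 2*P*(3 + P))
R(G) = -4 + G (R(G) = -2 + ((2 + G) - 4) = -2 + (-2 + G) = -4 + G)
R(L(5, Q(-4)))**2 = (-4 + 6)**2 = 2**2 = 4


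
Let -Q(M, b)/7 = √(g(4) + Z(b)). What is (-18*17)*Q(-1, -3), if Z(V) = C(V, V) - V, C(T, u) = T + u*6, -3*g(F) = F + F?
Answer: 714*I*√186 ≈ 9737.7*I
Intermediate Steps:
g(F) = -2*F/3 (g(F) = -(F + F)/3 = -2*F/3)
C(T, u) = T + 6*u
Z(V) = 6*V (Z(V) = (V + 6*V) - V = 7*V - V = 6*V)
Q(M, b) = -7*√(-8/3 + 6*b) (Q(M, b) = -7*√(-⅔*4 + 6*b) = -7*√(-8/3 + 6*b))
(-18*17)*Q(-1, -3) = (-18*17)*(-7*√(-24 + 54*(-3))/3) = -(-714)*√(-24 - 162) = -(-714)*√(-186) = -(-714)*I*√186 = 714*I*√186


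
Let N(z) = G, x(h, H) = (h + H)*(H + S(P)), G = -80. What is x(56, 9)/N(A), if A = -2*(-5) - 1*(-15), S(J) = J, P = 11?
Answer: -65/4 ≈ -16.250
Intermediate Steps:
A = 25 (A = 10 + 15 = 25)
x(h, H) = (11 + H)*(H + h) (x(h, H) = (h + H)*(H + 11) = (H + h)*(11 + H) = (11 + H)*(H + h))
N(z) = -80
x(56, 9)/N(A) = (9**2 + 11*9 + 11*56 + 9*56)/(-80) = (81 + 99 + 616 + 504)*(-1/80) = 1300*(-1/80) = -65/4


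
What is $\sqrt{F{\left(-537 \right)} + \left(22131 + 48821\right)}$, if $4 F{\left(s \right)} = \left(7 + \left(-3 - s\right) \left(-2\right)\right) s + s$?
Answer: $\sqrt{213257} \approx 461.8$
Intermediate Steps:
$F{\left(s \right)} = \frac{s}{4} + \frac{s \left(13 + 2 s\right)}{4}$ ($F{\left(s \right)} = \frac{\left(7 + \left(-3 - s\right) \left(-2\right)\right) s + s}{4} = \frac{\left(7 + \left(6 + 2 s\right)\right) s + s}{4} = \frac{\left(13 + 2 s\right) s + s}{4} = \frac{s \left(13 + 2 s\right) + s}{4} = \frac{s + s \left(13 + 2 s\right)}{4} = \frac{s}{4} + \frac{s \left(13 + 2 s\right)}{4}$)
$\sqrt{F{\left(-537 \right)} + \left(22131 + 48821\right)} = \sqrt{\frac{1}{2} \left(-537\right) \left(7 - 537\right) + \left(22131 + 48821\right)} = \sqrt{\frac{1}{2} \left(-537\right) \left(-530\right) + 70952} = \sqrt{142305 + 70952} = \sqrt{213257}$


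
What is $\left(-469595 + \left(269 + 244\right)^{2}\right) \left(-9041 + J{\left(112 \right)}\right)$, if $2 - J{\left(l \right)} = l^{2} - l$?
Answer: $4432172646$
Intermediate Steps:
$J{\left(l \right)} = 2 + l - l^{2}$ ($J{\left(l \right)} = 2 - \left(l^{2} - l\right) = 2 + l - l^{2}$)
$\left(-469595 + \left(269 + 244\right)^{2}\right) \left(-9041 + J{\left(112 \right)}\right) = \left(-469595 + \left(269 + 244\right)^{2}\right) \left(-9041 + \left(2 + 112 - 112^{2}\right)\right) = \left(-469595 + 513^{2}\right) \left(-9041 + \left(2 + 112 - 12544\right)\right) = \left(-469595 + 263169\right) \left(-9041 + \left(2 + 112 - 12544\right)\right) = - 206426 \left(-9041 - 12430\right) = \left(-206426\right) \left(-21471\right) = 4432172646$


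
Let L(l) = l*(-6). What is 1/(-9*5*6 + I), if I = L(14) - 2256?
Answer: -1/2610 ≈ -0.00038314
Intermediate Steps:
L(l) = -6*l
I = -2340 (I = -6*14 - 2256 = -84 - 2256 = -2340)
1/(-9*5*6 + I) = 1/(-9*5*6 - 2340) = 1/(-45*6 - 2340) = 1/(-270 - 2340) = 1/(-2610) = -1/2610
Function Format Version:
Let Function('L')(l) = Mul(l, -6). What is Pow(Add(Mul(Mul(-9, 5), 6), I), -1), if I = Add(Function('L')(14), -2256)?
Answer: Rational(-1, 2610) ≈ -0.00038314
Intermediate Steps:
Function('L')(l) = Mul(-6, l)
I = -2340 (I = Add(Mul(-6, 14), -2256) = Add(-84, -2256) = -2340)
Pow(Add(Mul(Mul(-9, 5), 6), I), -1) = Pow(Add(Mul(Mul(-9, 5), 6), -2340), -1) = Pow(Add(Mul(-45, 6), -2340), -1) = Pow(Add(-270, -2340), -1) = Pow(-2610, -1) = Rational(-1, 2610)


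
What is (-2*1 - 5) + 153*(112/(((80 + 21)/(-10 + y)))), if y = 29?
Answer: 324877/101 ≈ 3216.6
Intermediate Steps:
(-2*1 - 5) + 153*(112/(((80 + 21)/(-10 + y)))) = (-2*1 - 5) + 153*(112/(((80 + 21)/(-10 + 29)))) = (-2 - 5) + 153*(112/((101/19))) = -7 + 153*(112/((101*(1/19)))) = -7 + 153*(112/(101/19)) = -7 + 153*(112*(19/101)) = -7 + 153*(2128/101) = -7 + 325584/101 = 324877/101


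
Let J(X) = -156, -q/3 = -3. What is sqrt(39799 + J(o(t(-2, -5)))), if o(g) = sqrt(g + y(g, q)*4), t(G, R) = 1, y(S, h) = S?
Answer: sqrt(39643) ≈ 199.11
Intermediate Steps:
q = 9 (q = -3*(-3) = 9)
o(g) = sqrt(5)*sqrt(g) (o(g) = sqrt(g + g*4) = sqrt(g + 4*g) = sqrt(5*g) = sqrt(5)*sqrt(g))
sqrt(39799 + J(o(t(-2, -5)))) = sqrt(39799 - 156) = sqrt(39643)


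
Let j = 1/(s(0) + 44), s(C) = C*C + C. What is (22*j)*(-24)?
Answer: -12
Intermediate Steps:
s(C) = C + C² (s(C) = C² + C = C + C²)
j = 1/44 (j = 1/(0*(1 + 0) + 44) = 1/(0*1 + 44) = 1/(0 + 44) = 1/44 ≈ 0.022727)
(22*j)*(-24) = (22*(1/44))*(-24) = (½)*(-24) = -12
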